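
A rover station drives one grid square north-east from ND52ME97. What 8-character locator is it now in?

ND52ne08

Longitude extended square 9; +1 → 10, wraps to 0, carry into subsquare.
Longitude subsquare m = 12; +1 → 13 = n.
Latitude extended square 7; +1 → 8.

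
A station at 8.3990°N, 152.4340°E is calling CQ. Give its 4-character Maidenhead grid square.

QJ68

Add 180° to longitude and 90° to latitude: 332.43, 98.40.
Field (20°×10°, letters A–R): lon ⌊332.43/20⌋ = 16 → Q; lat ⌊98.40/10⌋ = 9 → J.
Square (2°×1°, digits 0–9): lon ⌊12.43/2⌋ = 6; lat ⌊8.40/1⌋ = 8.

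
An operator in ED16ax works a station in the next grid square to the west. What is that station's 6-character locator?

ED06xx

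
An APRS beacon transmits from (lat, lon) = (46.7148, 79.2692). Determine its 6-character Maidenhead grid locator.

MN96pr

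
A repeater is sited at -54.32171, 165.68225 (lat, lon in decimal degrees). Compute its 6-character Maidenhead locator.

RD25uq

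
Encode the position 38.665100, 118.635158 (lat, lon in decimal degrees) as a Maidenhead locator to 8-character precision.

OM98hp69

Add 180° to longitude and 90° to latitude: 298.63516, 128.66510.
Field: 298.63516/20 → 14 → O, 128.66510/10 → 12 → M; chars OM.
Square: 18.63516/2 → 9, 8.66510/1 → 8; chars 98.
Subsquare: 0.63516/0.0833333 → 7 → h, 0.66510/0.0416667 → 15 → p; chars hp.
Extended square: 0.05182/0.00833333 → 6, 0.04010/0.00416667 → 9; chars 69.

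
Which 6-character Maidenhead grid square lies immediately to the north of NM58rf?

NM58rg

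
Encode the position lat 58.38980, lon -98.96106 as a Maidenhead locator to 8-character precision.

Add 180° to longitude and 90° to latitude: 81.03894, 148.38980.
Field (20°×10°, letters A–R): 81.03894/20 → 4 → E, 148.38980/10 → 14 → O; chars EO.
Square (2°×1°, digits 0–9): 1.03894/2 → 0, 8.38980/1 → 8; chars 08.
Subsquare (5′×2.5′, letters a–x): 1.03894/0.0833333 → 12 → m, 0.38980/0.0416667 → 9 → j; chars mj.
Extended square (30″×15″, digits 0–9): 0.03894/0.00833333 → 4, 0.01480/0.00416667 → 3; chars 43.

EO08mj43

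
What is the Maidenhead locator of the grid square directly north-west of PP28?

Longitude square 2; −1 → 1.
Latitude square 8; +1 → 9.

PP19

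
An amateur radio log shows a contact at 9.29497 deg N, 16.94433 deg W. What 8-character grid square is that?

IJ19mh60

Offset from 180°W / 90°S: lon 163.05567°, lat 99.29497°.
Field: lon ⌊163.05567/20⌋ = 8 → I; lat ⌊99.29497/10⌋ = 9 → J.
Square: lon ⌊3.05567/2⌋ = 1; lat ⌊9.29497/1⌋ = 9.
Subsquare: lon ⌊1.05567/0.0833333⌋ = 12 → m; lat ⌊0.29497/0.0416667⌋ = 7 → h.
Extended square: lon ⌊0.05567/0.00833333⌋ = 6; lat ⌊0.00330/0.00416667⌋ = 0.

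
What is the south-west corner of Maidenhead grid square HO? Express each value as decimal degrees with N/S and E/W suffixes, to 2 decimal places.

50.00° N, 40.00° W

Field H=7, O=14: +7·20° lon, +14·10° lat → SW at lon -40°, lat 50°.
latitude 50.00° N, longitude 40.00° W.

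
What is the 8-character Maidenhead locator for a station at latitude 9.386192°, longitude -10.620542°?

IJ49qj52

Offset from 180°W / 90°S: lon 169.37946°, lat 99.38619°.
Field (20°×10°, letters A–R): 169.37946/20 → 8 → I, 99.38619/10 → 9 → J; chars IJ.
Square (2°×1°, digits 0–9): 9.37946/2 → 4, 9.38619/1 → 9; chars 49.
Subsquare (5′×2.5′, letters a–x): 1.37946/0.0833333 → 16 → q, 0.38619/0.0416667 → 9 → j; chars qj.
Extended square (30″×15″, digits 0–9): 0.04612/0.00833333 → 5, 0.01119/0.00416667 → 2; chars 52.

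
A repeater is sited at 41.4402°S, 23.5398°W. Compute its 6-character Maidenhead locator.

HE88fn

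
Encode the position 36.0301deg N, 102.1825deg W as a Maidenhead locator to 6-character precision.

Shift to the Maidenhead origin (180°W, 90°S): lon 77.8175, lat 126.0301.
Field: lon ⌊77.8175/20⌋ = 3 → D; lat ⌊126.0301/10⌋ = 12 → M.
Square: lon ⌊17.8175/2⌋ = 8; lat ⌊6.0301/1⌋ = 6.
Subsquare: lon ⌊1.8175/0.0833333⌋ = 21 → v; lat ⌊0.0301/0.0416667⌋ = 0 → a.

DM86va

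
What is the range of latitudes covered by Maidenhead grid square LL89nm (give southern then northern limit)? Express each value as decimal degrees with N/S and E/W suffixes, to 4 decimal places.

29.5000° N, 29.5417° N

Field L=11, L=11: +11·20° lon, +11·10° lat → SW at lon 40°, lat 20°.
Square 8, 9: +8·2° lon, +9·1° lat → SW at lon 56°, lat 29°.
Subsquare n=13, m=12: +13·0.0833333° lon, +12·0.0416667° lat → SW at lon 57.0833°, lat 29.5°.
Cell spans 0.0833333° lon × 0.0416667° lat.
south 29.5000° N, north 29.5417° N.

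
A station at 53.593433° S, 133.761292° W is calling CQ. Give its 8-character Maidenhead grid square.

CD36cj87

Shift to the Maidenhead origin (180°W, 90°S): lon 46.23871, lat 36.40657.
Field (20°×10°, letters A–R): lon ⌊46.23871/20⌋ = 2 → C; lat ⌊36.40657/10⌋ = 3 → D.
Square (2°×1°, digits 0–9): lon ⌊6.23871/2⌋ = 3; lat ⌊6.40657/1⌋ = 6.
Subsquare (5′×2.5′, letters a–x): lon ⌊0.23871/0.0833333⌋ = 2 → c; lat ⌊0.40657/0.0416667⌋ = 9 → j.
Extended square (30″×15″, digits 0–9): lon ⌊0.07204/0.00833333⌋ = 8; lat ⌊0.03157/0.00416667⌋ = 7.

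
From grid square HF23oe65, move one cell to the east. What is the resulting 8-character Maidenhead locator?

Longitude extended square 6; +1 → 7.
The latitude characters are unchanged.

HF23oe75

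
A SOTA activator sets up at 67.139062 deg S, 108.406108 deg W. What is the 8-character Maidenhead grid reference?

DC52tu16

Add 180° to longitude and 90° to latitude: 71.59389, 22.86094.
Field: lon ⌊71.59389/20⌋ = 3 → D; lat ⌊22.86094/10⌋ = 2 → C.
Square: lon ⌊11.59389/2⌋ = 5; lat ⌊2.86094/1⌋ = 2.
Subsquare: lon ⌊1.59389/0.0833333⌋ = 19 → t; lat ⌊0.86094/0.0416667⌋ = 20 → u.
Extended square: lon ⌊0.01056/0.00833333⌋ = 1; lat ⌊0.02760/0.00416667⌋ = 6.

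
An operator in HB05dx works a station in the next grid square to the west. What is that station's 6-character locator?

HB05cx

Longitude subsquare d = 3; −1 → 2 = c.
The latitude characters are unchanged.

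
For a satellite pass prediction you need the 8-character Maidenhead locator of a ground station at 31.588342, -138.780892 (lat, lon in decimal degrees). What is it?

Offset from 180°W / 90°S: lon 41.21911°, lat 121.58834°.
Field: 41.21911/20 → 2 → C, 121.58834/10 → 12 → M; chars CM.
Square: 1.21911/2 → 0, 1.58834/1 → 1; chars 01.
Subsquare: 1.21911/0.0833333 → 14 → o, 0.58834/0.0416667 → 14 → o; chars oo.
Extended square: 0.05244/0.00833333 → 6, 0.00501/0.00416667 → 1; chars 61.

CM01oo61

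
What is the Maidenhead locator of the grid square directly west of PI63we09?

PI63ve99

Longitude extended square 0; −1 → -1, wraps to 9, carry into subsquare.
Longitude subsquare w = 22; −1 → 21 = v.
The latitude characters are unchanged.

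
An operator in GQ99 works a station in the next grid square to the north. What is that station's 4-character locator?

GR90

Latitude square 9; +1 → 10, wraps to 0, carry into field.
Latitude field Q = 16; +1 → 17 = R.
The longitude characters are unchanged.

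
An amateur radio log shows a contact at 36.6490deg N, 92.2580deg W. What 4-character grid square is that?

EM36

Offset from 180°W / 90°S: lon 87.74°, lat 126.65°.
Field: lon ⌊87.74/20⌋ = 4 → E; lat ⌊126.65/10⌋ = 12 → M.
Square: lon ⌊7.74/2⌋ = 3; lat ⌊6.65/1⌋ = 6.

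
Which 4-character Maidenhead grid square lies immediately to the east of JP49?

Longitude square 4; +1 → 5.
The latitude characters are unchanged.

JP59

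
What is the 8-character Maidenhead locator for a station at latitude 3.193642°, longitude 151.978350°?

QJ53xe76

Add 180° to longitude and 90° to latitude: 331.97835, 93.19364.
Field (20°×10°, letters A–R): 331.97835/20 → 16 → Q, 93.19364/10 → 9 → J; chars QJ.
Square (2°×1°, digits 0–9): 11.97835/2 → 5, 3.19364/1 → 3; chars 53.
Subsquare (5′×2.5′, letters a–x): 1.97835/0.0833333 → 23 → x, 0.19364/0.0416667 → 4 → e; chars xe.
Extended square (30″×15″, digits 0–9): 0.06168/0.00833333 → 7, 0.02698/0.00416667 → 6; chars 76.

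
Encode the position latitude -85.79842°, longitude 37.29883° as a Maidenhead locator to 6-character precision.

Shift to the Maidenhead origin (180°W, 90°S): lon 217.2988, lat 4.2016.
Field: 217.2988/20 → 10 → K, 4.2016/10 → 0 → A; chars KA.
Square: 17.2988/2 → 8, 4.2016/1 → 4; chars 84.
Subsquare: 1.2988/0.0833333 → 15 → p, 0.2016/0.0416667 → 4 → e; chars pe.

KA84pe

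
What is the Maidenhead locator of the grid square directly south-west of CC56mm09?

CC56lm98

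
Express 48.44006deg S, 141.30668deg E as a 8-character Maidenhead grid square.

Add 180° to longitude and 90° to latitude: 321.30668, 41.55994.
Field: lon ⌊321.30668/20⌋ = 16 → Q; lat ⌊41.55994/10⌋ = 4 → E.
Square: lon ⌊1.30668/2⌋ = 0; lat ⌊1.55994/1⌋ = 1.
Subsquare: lon ⌊1.30668/0.0833333⌋ = 15 → p; lat ⌊0.55994/0.0416667⌋ = 13 → n.
Extended square: lon ⌊0.05668/0.00833333⌋ = 6; lat ⌊0.01827/0.00416667⌋ = 4.

QE01pn64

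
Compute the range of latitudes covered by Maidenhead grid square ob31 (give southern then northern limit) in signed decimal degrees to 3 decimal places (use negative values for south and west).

-79.000, -78.000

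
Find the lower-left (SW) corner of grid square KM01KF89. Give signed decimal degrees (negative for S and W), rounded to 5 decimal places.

Field K=10, M=12: +10·20° lon, +12·10° lat → SW at lon 20°, lat 30°.
Square 0, 1: +0·2° lon, +1·1° lat → SW at lon 20°, lat 31°.
Subsquare k=10, f=5: +10·0.0833333° lon, +5·0.0416667° lat → SW at lon 20.8333°, lat 31.2083°.
Extended square 8, 9: +8·0.00833333° lon, +9·0.00416667° lat → SW at lon 20.9°, lat 31.2458°.
latitude 31.24583, longitude 20.90000.

31.24583, 20.90000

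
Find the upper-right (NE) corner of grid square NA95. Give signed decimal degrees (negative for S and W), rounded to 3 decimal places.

-84.000, 100.000

Field N=13, A=0: +13·20° lon, +0·10° lat → SW at lon 80°, lat -90°.
Square 9, 5: +9·2° lon, +5·1° lat → SW at lon 98°, lat -85°.
Cell spans 2° lon × 1° lat. NE corner is SW corner plus one full cell.
latitude -84.000, longitude 100.000.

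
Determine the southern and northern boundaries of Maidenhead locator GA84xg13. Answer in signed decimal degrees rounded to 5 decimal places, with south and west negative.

Field G=6, A=0: +6·20° lon, +0·10° lat → SW at lon -60°, lat -90°.
Square 8, 4: +8·2° lon, +4·1° lat → SW at lon -44°, lat -86°.
Subsquare x=23, g=6: +23·0.0833333° lon, +6·0.0416667° lat → SW at lon -42.0833°, lat -85.75°.
Extended square 1, 3: +1·0.00833333° lon, +3·0.00416667° lat → SW at lon -42.075°, lat -85.7375°.
Cell spans 0.00833333° lon × 0.00416667° lat.
south -85.73750, north -85.73333.

-85.73750, -85.73333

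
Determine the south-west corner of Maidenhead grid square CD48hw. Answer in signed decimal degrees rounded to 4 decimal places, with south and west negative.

-51.0833, -131.4167

Field C=2, D=3: +2·20° lon, +3·10° lat → SW at lon -140°, lat -60°.
Square 4, 8: +4·2° lon, +8·1° lat → SW at lon -132°, lat -52°.
Subsquare h=7, w=22: +7·0.0833333° lon, +22·0.0416667° lat → SW at lon -131.417°, lat -51.0833°.
latitude -51.0833, longitude -131.4167.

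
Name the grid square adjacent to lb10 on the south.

Latitude square 0; −1 → -1, wraps to 9, carry into field.
Latitude field B = 1; −1 → 0 = A.
The longitude characters are unchanged.

LA19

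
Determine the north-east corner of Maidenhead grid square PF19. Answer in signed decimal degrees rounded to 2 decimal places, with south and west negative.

-30.00, 124.00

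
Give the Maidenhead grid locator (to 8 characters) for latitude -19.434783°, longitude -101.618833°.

Add 180° to longitude and 90° to latitude: 78.38117, 70.56522.
Field (20°×10°, letters A–R): 78.38117/20 → 3 → D, 70.56522/10 → 7 → H; chars DH.
Square (2°×1°, digits 0–9): 18.38117/2 → 9, 0.56522/1 → 0; chars 90.
Subsquare (5′×2.5′, letters a–x): 0.38117/0.0833333 → 4 → e, 0.56522/0.0416667 → 13 → n; chars en.
Extended square (30″×15″, digits 0–9): 0.04783/0.00833333 → 5, 0.02355/0.00416667 → 5; chars 55.

DH90en55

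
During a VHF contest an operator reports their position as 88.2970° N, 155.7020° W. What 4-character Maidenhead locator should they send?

BR28

Offset from 180°W / 90°S: lon 24.30°, lat 178.30°.
Field: 24.30/20 → 1 → B, 178.30/10 → 17 → R; chars BR.
Square: 4.30/2 → 2, 8.30/1 → 8; chars 28.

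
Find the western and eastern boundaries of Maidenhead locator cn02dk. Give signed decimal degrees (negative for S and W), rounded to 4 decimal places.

-139.7500, -139.6667

Field C=2, N=13: +2·20° lon, +13·10° lat → SW at lon -140°, lat 40°.
Square 0, 2: +0·2° lon, +2·1° lat → SW at lon -140°, lat 42°.
Subsquare d=3, k=10: +3·0.0833333° lon, +10·0.0416667° lat → SW at lon -139.75°, lat 42.4167°.
Cell spans 0.0833333° lon × 0.0416667° lat.
west -139.7500, east -139.6667.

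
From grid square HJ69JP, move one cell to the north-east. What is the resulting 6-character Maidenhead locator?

Longitude subsquare j = 9; +1 → 10 = k.
Latitude subsquare p = 15; +1 → 16 = q.

HJ69kq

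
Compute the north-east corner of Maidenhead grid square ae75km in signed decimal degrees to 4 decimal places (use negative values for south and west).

-44.4583, -165.0833

Field A=0, E=4: +0·20° lon, +4·10° lat → SW at lon -180°, lat -50°.
Square 7, 5: +7·2° lon, +5·1° lat → SW at lon -166°, lat -45°.
Subsquare k=10, m=12: +10·0.0833333° lon, +12·0.0416667° lat → SW at lon -165.167°, lat -44.5°.
Cell spans 0.0833333° lon × 0.0416667° lat. NE corner is SW corner plus one full cell.
latitude -44.4583, longitude -165.0833.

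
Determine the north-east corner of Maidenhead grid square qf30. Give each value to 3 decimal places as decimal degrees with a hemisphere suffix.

39.000° S, 148.000° E

Field Q=16, F=5: +16·20° lon, +5·10° lat → SW at lon 140°, lat -40°.
Square 3, 0: +3·2° lon, +0·1° lat → SW at lon 146°, lat -40°.
Cell spans 2° lon × 1° lat. NE corner is SW corner plus one full cell.
latitude 39.000° S, longitude 148.000° E.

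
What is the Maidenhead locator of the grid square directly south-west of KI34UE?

Longitude subsquare u = 20; −1 → 19 = t.
Latitude subsquare e = 4; −1 → 3 = d.

KI34td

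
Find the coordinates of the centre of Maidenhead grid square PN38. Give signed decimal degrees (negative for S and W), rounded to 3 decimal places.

48.500, 127.000

Field P=15, N=13: +15·20° lon, +13·10° lat → SW at lon 120°, lat 40°.
Square 3, 8: +3·2° lon, +8·1° lat → SW at lon 126°, lat 48°.
Cell spans 2° lon × 1° lat. Centre is SW corner plus half of each.
latitude 48.500, longitude 127.000.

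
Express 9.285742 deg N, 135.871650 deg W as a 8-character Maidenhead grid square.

CJ29bg58

Add 180° to longitude and 90° to latitude: 44.12835, 99.28574.
Field: 44.12835/20 → 2 → C, 99.28574/10 → 9 → J; chars CJ.
Square: 4.12835/2 → 2, 9.28574/1 → 9; chars 29.
Subsquare: 0.12835/0.0833333 → 1 → b, 0.28574/0.0416667 → 6 → g; chars bg.
Extended square: 0.04502/0.00833333 → 5, 0.03574/0.00416667 → 8; chars 58.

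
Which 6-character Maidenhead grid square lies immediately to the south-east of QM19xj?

QM29ai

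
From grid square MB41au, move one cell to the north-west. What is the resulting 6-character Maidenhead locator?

MB31xv

Longitude subsquare a = 0; −1 → -1, wraps to 23 = x, carry into square.
Longitude square 4; −1 → 3.
Latitude subsquare u = 20; +1 → 21 = v.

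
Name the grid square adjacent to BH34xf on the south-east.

BH44ae

Longitude subsquare x = 23; +1 → 24, wraps to 0 = a, carry into square.
Longitude square 3; +1 → 4.
Latitude subsquare f = 5; −1 → 4 = e.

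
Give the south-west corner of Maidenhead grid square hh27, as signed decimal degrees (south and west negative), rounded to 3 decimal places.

Field H=7, H=7: +7·20° lon, +7·10° lat → SW at lon -40°, lat -20°.
Square 2, 7: +2·2° lon, +7·1° lat → SW at lon -36°, lat -13°.
latitude -13.000, longitude -36.000.

-13.000, -36.000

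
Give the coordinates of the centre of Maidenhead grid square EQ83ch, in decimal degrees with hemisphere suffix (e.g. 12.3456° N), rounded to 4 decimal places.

Field E=4, Q=16: +4·20° lon, +16·10° lat → SW at lon -100°, lat 70°.
Square 8, 3: +8·2° lon, +3·1° lat → SW at lon -84°, lat 73°.
Subsquare c=2, h=7: +2·0.0833333° lon, +7·0.0416667° lat → SW at lon -83.8333°, lat 73.2917°.
Cell spans 0.0833333° lon × 0.0416667° lat. Centre is SW corner plus half of each.
latitude 73.3125° N, longitude 83.7917° W.

73.3125° N, 83.7917° W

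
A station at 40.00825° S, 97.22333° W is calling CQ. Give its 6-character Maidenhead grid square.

EE19jx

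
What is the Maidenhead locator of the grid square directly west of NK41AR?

NK31xr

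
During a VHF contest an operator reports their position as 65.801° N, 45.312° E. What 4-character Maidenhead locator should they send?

LP25

Add 180° to longitude and 90° to latitude: 225.31, 155.80.
Field: 225.31/20 → 11 → L, 155.80/10 → 15 → P; chars LP.
Square: 5.31/2 → 2, 5.80/1 → 5; chars 25.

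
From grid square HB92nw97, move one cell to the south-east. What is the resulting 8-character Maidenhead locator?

HB92ow06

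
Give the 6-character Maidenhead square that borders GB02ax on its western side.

Longitude subsquare a = 0; −1 → -1, wraps to 23 = x, carry into square.
Longitude square 0; −1 → -1, wraps to 9, carry into field.
Longitude field G = 6; −1 → 5 = F.
The latitude characters are unchanged.

FB92xx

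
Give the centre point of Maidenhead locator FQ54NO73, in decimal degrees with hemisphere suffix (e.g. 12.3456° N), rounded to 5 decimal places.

74.59792° N, 68.85417° W

Field F=5, Q=16: +5·20° lon, +16·10° lat → SW at lon -80°, lat 70°.
Square 5, 4: +5·2° lon, +4·1° lat → SW at lon -70°, lat 74°.
Subsquare n=13, o=14: +13·0.0833333° lon, +14·0.0416667° lat → SW at lon -68.9167°, lat 74.5833°.
Extended square 7, 3: +7·0.00833333° lon, +3·0.00416667° lat → SW at lon -68.8583°, lat 74.5958°.
Cell spans 0.00833333° lon × 0.00416667° lat. Centre is SW corner plus half of each.
latitude 74.59792° N, longitude 68.85417° W.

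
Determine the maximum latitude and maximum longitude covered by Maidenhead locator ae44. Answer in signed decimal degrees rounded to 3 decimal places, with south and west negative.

-45.000, -170.000

Field A=0, E=4: +0·20° lon, +4·10° lat → SW at lon -180°, lat -50°.
Square 4, 4: +4·2° lon, +4·1° lat → SW at lon -172°, lat -46°.
Cell spans 2° lon × 1° lat. NE corner is SW corner plus one full cell.
latitude -45.000, longitude -170.000.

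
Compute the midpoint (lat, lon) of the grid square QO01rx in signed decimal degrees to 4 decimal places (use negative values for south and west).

51.9792, 141.4583

Field Q=16, O=14: +16·20° lon, +14·10° lat → SW at lon 140°, lat 50°.
Square 0, 1: +0·2° lon, +1·1° lat → SW at lon 140°, lat 51°.
Subsquare r=17, x=23: +17·0.0833333° lon, +23·0.0416667° lat → SW at lon 141.417°, lat 51.9583°.
Cell spans 0.0833333° lon × 0.0416667° lat. Centre is SW corner plus half of each.
latitude 51.9792, longitude 141.4583.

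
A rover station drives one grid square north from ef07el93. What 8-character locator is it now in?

EF07el94

Latitude extended square 3; +1 → 4.
The longitude characters are unchanged.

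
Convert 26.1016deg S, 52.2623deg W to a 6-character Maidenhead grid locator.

GG33uv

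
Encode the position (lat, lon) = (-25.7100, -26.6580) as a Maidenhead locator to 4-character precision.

HG64

Offset from 180°W / 90°S: lon 153.34°, lat 64.29°.
Field: lon ⌊153.34/20⌋ = 7 → H; lat ⌊64.29/10⌋ = 6 → G.
Square: lon ⌊13.34/2⌋ = 6; lat ⌊4.29/1⌋ = 4.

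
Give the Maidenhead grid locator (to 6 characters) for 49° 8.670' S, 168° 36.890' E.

Shift to the Maidenhead origin (180°W, 90°S): lon 348.6148, lat 40.8555.
Field: lon ⌊348.6148/20⌋ = 17 → R; lat ⌊40.8555/10⌋ = 4 → E.
Square: lon ⌊8.6148/2⌋ = 4; lat ⌊0.8555/1⌋ = 0.
Subsquare: lon ⌊0.6148/0.0833333⌋ = 7 → h; lat ⌊0.8555/0.0416667⌋ = 20 → u.

RE40hu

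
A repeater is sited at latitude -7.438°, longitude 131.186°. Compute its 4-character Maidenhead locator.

PI52

Shift to the Maidenhead origin (180°W, 90°S): lon 311.19, lat 82.56.
Field (20°×10°, letters A–R): 311.19/20 → 15 → P, 82.56/10 → 8 → I; chars PI.
Square (2°×1°, digits 0–9): 11.19/2 → 5, 2.56/1 → 2; chars 52.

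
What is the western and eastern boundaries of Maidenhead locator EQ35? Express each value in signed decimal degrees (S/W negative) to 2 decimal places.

Field E=4, Q=16: +4·20° lon, +16·10° lat → SW at lon -100°, lat 70°.
Square 3, 5: +3·2° lon, +5·1° lat → SW at lon -94°, lat 75°.
Cell spans 2° lon × 1° lat.
west -94.00, east -92.00.

-94.00, -92.00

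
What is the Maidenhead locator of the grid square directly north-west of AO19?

Longitude square 1; −1 → 0.
Latitude square 9; +1 → 10, wraps to 0, carry into field.
Latitude field O = 14; +1 → 15 = P.

AP00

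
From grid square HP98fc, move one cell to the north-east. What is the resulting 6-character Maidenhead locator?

HP98gd

Longitude subsquare f = 5; +1 → 6 = g.
Latitude subsquare c = 2; +1 → 3 = d.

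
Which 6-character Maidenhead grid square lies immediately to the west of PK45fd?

Longitude subsquare f = 5; −1 → 4 = e.
The latitude characters are unchanged.

PK45ed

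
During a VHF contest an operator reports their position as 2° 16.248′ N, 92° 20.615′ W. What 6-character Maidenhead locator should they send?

EJ32tg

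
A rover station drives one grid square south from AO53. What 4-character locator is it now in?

AO52

Latitude square 3; −1 → 2.
The longitude characters are unchanged.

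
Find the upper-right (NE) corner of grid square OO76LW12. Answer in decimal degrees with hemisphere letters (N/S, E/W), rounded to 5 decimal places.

56.92917° N, 114.93333° E

Field O=14, O=14: +14·20° lon, +14·10° lat → SW at lon 100°, lat 50°.
Square 7, 6: +7·2° lon, +6·1° lat → SW at lon 114°, lat 56°.
Subsquare l=11, w=22: +11·0.0833333° lon, +22·0.0416667° lat → SW at lon 114.917°, lat 56.9167°.
Extended square 1, 2: +1·0.00833333° lon, +2·0.00416667° lat → SW at lon 114.925°, lat 56.925°.
Cell spans 0.00833333° lon × 0.00416667° lat. NE corner is SW corner plus one full cell.
latitude 56.92917° N, longitude 114.93333° E.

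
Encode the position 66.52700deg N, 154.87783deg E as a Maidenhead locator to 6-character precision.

Add 180° to longitude and 90° to latitude: 334.8778, 156.5270.
Field: lon ⌊334.8778/20⌋ = 16 → Q; lat ⌊156.5270/10⌋ = 15 → P.
Square: lon ⌊14.8778/2⌋ = 7; lat ⌊6.5270/1⌋ = 6.
Subsquare: lon ⌊0.8778/0.0833333⌋ = 10 → k; lat ⌊0.5270/0.0416667⌋ = 12 → m.

QP76km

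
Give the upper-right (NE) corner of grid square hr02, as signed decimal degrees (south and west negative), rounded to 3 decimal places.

83.000, -38.000

Field H=7, R=17: +7·20° lon, +17·10° lat → SW at lon -40°, lat 80°.
Square 0, 2: +0·2° lon, +2·1° lat → SW at lon -40°, lat 82°.
Cell spans 2° lon × 1° lat. NE corner is SW corner plus one full cell.
latitude 83.000, longitude -38.000.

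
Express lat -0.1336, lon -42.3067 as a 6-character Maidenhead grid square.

Offset from 180°W / 90°S: lon 137.6933°, lat 89.8664°.
Field: lon ⌊137.6933/20⌋ = 6 → G; lat ⌊89.8664/10⌋ = 8 → I.
Square: lon ⌊17.6933/2⌋ = 8; lat ⌊9.8664/1⌋ = 9.
Subsquare: lon ⌊1.6933/0.0833333⌋ = 20 → u; lat ⌊0.8664/0.0416667⌋ = 20 → u.

GI89uu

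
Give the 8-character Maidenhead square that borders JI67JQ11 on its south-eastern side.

JI67jq20

Longitude extended square 1; +1 → 2.
Latitude extended square 1; −1 → 0.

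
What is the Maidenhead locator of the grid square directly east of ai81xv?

AI91av

Longitude subsquare x = 23; +1 → 24, wraps to 0 = a, carry into square.
Longitude square 8; +1 → 9.
The latitude characters are unchanged.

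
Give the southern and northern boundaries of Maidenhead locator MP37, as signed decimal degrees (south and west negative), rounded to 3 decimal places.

67.000, 68.000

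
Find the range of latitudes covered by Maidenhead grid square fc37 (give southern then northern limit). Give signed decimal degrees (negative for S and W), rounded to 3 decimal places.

-63.000, -62.000

Field F=5, C=2: +5·20° lon, +2·10° lat → SW at lon -80°, lat -70°.
Square 3, 7: +3·2° lon, +7·1° lat → SW at lon -74°, lat -63°.
Cell spans 2° lon × 1° lat.
south -63.000, north -62.000.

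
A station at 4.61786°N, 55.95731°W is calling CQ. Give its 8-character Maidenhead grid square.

Offset from 180°W / 90°S: lon 124.04269°, lat 94.61786°.
Field: lon ⌊124.04269/20⌋ = 6 → G; lat ⌊94.61786/10⌋ = 9 → J.
Square: lon ⌊4.04269/2⌋ = 2; lat ⌊4.61786/1⌋ = 4.
Subsquare: lon ⌊0.04269/0.0833333⌋ = 0 → a; lat ⌊0.61786/0.0416667⌋ = 14 → o.
Extended square: lon ⌊0.04269/0.00833333⌋ = 5; lat ⌊0.03453/0.00416667⌋ = 8.

GJ24ao58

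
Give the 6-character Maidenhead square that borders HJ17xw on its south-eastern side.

Longitude subsquare x = 23; +1 → 24, wraps to 0 = a, carry into square.
Longitude square 1; +1 → 2.
Latitude subsquare w = 22; −1 → 21 = v.

HJ27av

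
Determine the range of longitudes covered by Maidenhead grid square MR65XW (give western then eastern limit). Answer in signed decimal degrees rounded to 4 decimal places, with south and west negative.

Field M=12, R=17: +12·20° lon, +17·10° lat → SW at lon 60°, lat 80°.
Square 6, 5: +6·2° lon, +5·1° lat → SW at lon 72°, lat 85°.
Subsquare x=23, w=22: +23·0.0833333° lon, +22·0.0416667° lat → SW at lon 73.9167°, lat 85.9167°.
Cell spans 0.0833333° lon × 0.0416667° lat.
west 73.9167, east 74.0000.

73.9167, 74.0000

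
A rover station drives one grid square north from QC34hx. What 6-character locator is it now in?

QC35ha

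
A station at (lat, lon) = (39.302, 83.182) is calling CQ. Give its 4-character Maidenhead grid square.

Offset from 180°W / 90°S: lon 263.18°, lat 129.30°.
Field: lon ⌊263.18/20⌋ = 13 → N; lat ⌊129.30/10⌋ = 12 → M.
Square: lon ⌊3.18/2⌋ = 1; lat ⌊9.30/1⌋ = 9.

NM19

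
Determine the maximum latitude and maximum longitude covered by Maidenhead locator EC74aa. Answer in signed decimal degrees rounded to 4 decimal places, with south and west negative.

Field E=4, C=2: +4·20° lon, +2·10° lat → SW at lon -100°, lat -70°.
Square 7, 4: +7·2° lon, +4·1° lat → SW at lon -86°, lat -66°.
Subsquare a=0, a=0: +0·0.0833333° lon, +0·0.0416667° lat → SW at lon -86°, lat -66°.
Cell spans 0.0833333° lon × 0.0416667° lat. NE corner is SW corner plus one full cell.
latitude -65.9583, longitude -85.9167.

-65.9583, -85.9167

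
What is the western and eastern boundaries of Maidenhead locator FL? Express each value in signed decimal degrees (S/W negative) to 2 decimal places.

-80.00, -60.00

Field F=5, L=11: +5·20° lon, +11·10° lat → SW at lon -80°, lat 20°.
Cell spans 20° lon × 10° lat.
west -80.00, east -60.00.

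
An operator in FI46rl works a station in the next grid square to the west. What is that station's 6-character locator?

FI46ql

Longitude subsquare r = 17; −1 → 16 = q.
The latitude characters are unchanged.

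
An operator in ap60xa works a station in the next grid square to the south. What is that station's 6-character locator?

Latitude subsquare a = 0; −1 → -1, wraps to 23 = x, carry into square.
Latitude square 0; −1 → -1, wraps to 9, carry into field.
Latitude field P = 15; −1 → 14 = O.
The longitude characters are unchanged.

AO69xx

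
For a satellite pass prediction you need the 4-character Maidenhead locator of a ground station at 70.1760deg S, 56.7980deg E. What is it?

Add 180° to longitude and 90° to latitude: 236.80, 19.82.
Field: 236.80/20 → 11 → L, 19.82/10 → 1 → B; chars LB.
Square: 16.80/2 → 8, 9.82/1 → 9; chars 89.

LB89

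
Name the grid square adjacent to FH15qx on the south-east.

Longitude subsquare q = 16; +1 → 17 = r.
Latitude subsquare x = 23; −1 → 22 = w.

FH15rw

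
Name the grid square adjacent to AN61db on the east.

AN61eb

Longitude subsquare d = 3; +1 → 4 = e.
The latitude characters are unchanged.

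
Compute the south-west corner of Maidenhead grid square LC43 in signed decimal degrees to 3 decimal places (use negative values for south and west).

-67.000, 48.000

Field L=11, C=2: +11·20° lon, +2·10° lat → SW at lon 40°, lat -70°.
Square 4, 3: +4·2° lon, +3·1° lat → SW at lon 48°, lat -67°.
latitude -67.000, longitude 48.000.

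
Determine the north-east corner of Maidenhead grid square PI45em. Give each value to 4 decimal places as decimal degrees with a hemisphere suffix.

4.4583° S, 128.4167° E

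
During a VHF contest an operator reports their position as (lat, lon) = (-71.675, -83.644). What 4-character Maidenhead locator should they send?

Offset from 180°W / 90°S: lon 96.36°, lat 18.33°.
Field: lon ⌊96.36/20⌋ = 4 → E; lat ⌊18.33/10⌋ = 1 → B.
Square: lon ⌊16.36/2⌋ = 8; lat ⌊8.33/1⌋ = 8.

EB88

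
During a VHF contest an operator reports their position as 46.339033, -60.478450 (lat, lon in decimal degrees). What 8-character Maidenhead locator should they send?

Shift to the Maidenhead origin (180°W, 90°S): lon 119.52155, lat 136.33903.
Field: 119.52155/20 → 5 → F, 136.33903/10 → 13 → N; chars FN.
Square: 19.52155/2 → 9, 6.33903/1 → 6; chars 96.
Subsquare: 1.52155/0.0833333 → 18 → s, 0.33903/0.0416667 → 8 → i; chars si.
Extended square: 0.02155/0.00833333 → 2, 0.00570/0.00416667 → 1; chars 21.

FN96si21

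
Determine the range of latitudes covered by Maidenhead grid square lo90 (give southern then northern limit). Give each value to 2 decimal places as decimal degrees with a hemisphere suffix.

50.00° N, 51.00° N

Field L=11, O=14: +11·20° lon, +14·10° lat → SW at lon 40°, lat 50°.
Square 9, 0: +9·2° lon, +0·1° lat → SW at lon 58°, lat 50°.
Cell spans 2° lon × 1° lat.
south 50.00° N, north 51.00° N.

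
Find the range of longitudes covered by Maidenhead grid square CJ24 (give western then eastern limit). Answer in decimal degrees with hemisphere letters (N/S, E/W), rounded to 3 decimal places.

136.000° W, 134.000° W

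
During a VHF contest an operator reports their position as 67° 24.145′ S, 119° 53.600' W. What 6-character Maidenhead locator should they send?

DC02bo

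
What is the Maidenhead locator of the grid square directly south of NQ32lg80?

NQ32lf89

Latitude extended square 0; −1 → -1, wraps to 9, carry into subsquare.
Latitude subsquare g = 6; −1 → 5 = f.
The longitude characters are unchanged.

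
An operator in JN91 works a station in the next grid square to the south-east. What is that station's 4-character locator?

Longitude square 9; +1 → 10, wraps to 0, carry into field.
Longitude field J = 9; +1 → 10 = K.
Latitude square 1; −1 → 0.

KN00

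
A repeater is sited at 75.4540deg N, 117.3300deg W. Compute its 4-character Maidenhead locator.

DQ15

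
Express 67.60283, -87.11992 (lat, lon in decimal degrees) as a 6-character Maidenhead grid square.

EP67ko

Offset from 180°W / 90°S: lon 92.8801°, lat 157.6028°.
Field: lon ⌊92.8801/20⌋ = 4 → E; lat ⌊157.6028/10⌋ = 15 → P.
Square: lon ⌊12.8801/2⌋ = 6; lat ⌊7.6028/1⌋ = 7.
Subsquare: lon ⌊0.8801/0.0833333⌋ = 10 → k; lat ⌊0.6028/0.0416667⌋ = 14 → o.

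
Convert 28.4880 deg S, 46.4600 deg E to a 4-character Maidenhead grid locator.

LG31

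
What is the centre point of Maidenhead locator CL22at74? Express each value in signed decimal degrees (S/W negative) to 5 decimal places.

Field C=2, L=11: +2·20° lon, +11·10° lat → SW at lon -140°, lat 20°.
Square 2, 2: +2·2° lon, +2·1° lat → SW at lon -136°, lat 22°.
Subsquare a=0, t=19: +0·0.0833333° lon, +19·0.0416667° lat → SW at lon -136°, lat 22.7917°.
Extended square 7, 4: +7·0.00833333° lon, +4·0.00416667° lat → SW at lon -135.942°, lat 22.8083°.
Cell spans 0.00833333° lon × 0.00416667° lat. Centre is SW corner plus half of each.
latitude 22.81042, longitude -135.93750.

22.81042, -135.93750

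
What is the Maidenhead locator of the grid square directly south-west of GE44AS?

GE34xr

Longitude subsquare a = 0; −1 → -1, wraps to 23 = x, carry into square.
Longitude square 4; −1 → 3.
Latitude subsquare s = 18; −1 → 17 = r.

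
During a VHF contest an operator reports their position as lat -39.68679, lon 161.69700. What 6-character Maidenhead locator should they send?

RF00uh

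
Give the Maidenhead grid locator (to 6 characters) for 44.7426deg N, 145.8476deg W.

Offset from 180°W / 90°S: lon 34.1524°, lat 134.7426°.
Field (20°×10°, letters A–R): lon ⌊34.1524/20⌋ = 1 → B; lat ⌊134.7426/10⌋ = 13 → N.
Square (2°×1°, digits 0–9): lon ⌊14.1524/2⌋ = 7; lat ⌊4.7426/1⌋ = 4.
Subsquare (5′×2.5′, letters a–x): lon ⌊0.1524/0.0833333⌋ = 1 → b; lat ⌊0.7426/0.0416667⌋ = 17 → r.

BN74br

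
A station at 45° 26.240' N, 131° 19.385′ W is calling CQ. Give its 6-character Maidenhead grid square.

CN45ik

Offset from 180°W / 90°S: lon 48.6769°, lat 135.4373°.
Field: 48.6769/20 → 2 → C, 135.4373/10 → 13 → N; chars CN.
Square: 8.6769/2 → 4, 5.4373/1 → 5; chars 45.
Subsquare: 0.6769/0.0833333 → 8 → i, 0.4373/0.0416667 → 10 → k; chars ik.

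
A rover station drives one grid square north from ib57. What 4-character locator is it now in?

IB58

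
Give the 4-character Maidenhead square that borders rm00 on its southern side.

Latitude square 0; −1 → -1, wraps to 9, carry into field.
Latitude field M = 12; −1 → 11 = L.
The longitude characters are unchanged.

RL09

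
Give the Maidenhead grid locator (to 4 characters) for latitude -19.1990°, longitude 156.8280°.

QH80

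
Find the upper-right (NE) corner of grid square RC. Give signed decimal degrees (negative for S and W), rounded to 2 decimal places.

-60.00, 180.00

Field R=17, C=2: +17·20° lon, +2·10° lat → SW at lon 160°, lat -70°.
Cell spans 20° lon × 10° lat. NE corner is SW corner plus one full cell.
latitude -60.00, longitude 180.00.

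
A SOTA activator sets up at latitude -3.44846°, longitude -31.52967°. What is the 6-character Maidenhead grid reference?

Offset from 180°W / 90°S: lon 148.4703°, lat 86.5515°.
Field: 148.4703/20 → 7 → H, 86.5515/10 → 8 → I; chars HI.
Square: 8.4703/2 → 4, 6.5515/1 → 6; chars 46.
Subsquare: 0.4703/0.0833333 → 5 → f, 0.5515/0.0416667 → 13 → n; chars fn.

HI46fn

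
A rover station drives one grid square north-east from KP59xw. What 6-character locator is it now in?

KP69ax

Longitude subsquare x = 23; +1 → 24, wraps to 0 = a, carry into square.
Longitude square 5; +1 → 6.
Latitude subsquare w = 22; +1 → 23 = x.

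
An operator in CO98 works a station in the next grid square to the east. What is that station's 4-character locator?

DO08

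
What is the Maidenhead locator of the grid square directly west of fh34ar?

Longitude subsquare a = 0; −1 → -1, wraps to 23 = x, carry into square.
Longitude square 3; −1 → 2.
The latitude characters are unchanged.

FH24xr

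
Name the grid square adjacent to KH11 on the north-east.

KH22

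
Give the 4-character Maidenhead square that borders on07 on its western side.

NN97

Longitude square 0; −1 → -1, wraps to 9, carry into field.
Longitude field O = 14; −1 → 13 = N.
The latitude characters are unchanged.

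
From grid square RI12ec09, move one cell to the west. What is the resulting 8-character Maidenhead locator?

RI12dc99

Longitude extended square 0; −1 → -1, wraps to 9, carry into subsquare.
Longitude subsquare e = 4; −1 → 3 = d.
The latitude characters are unchanged.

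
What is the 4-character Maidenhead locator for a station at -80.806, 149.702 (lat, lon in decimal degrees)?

Offset from 180°W / 90°S: lon 329.70°, lat 9.19°.
Field: lon ⌊329.70/20⌋ = 16 → Q; lat ⌊9.19/10⌋ = 0 → A.
Square: lon ⌊9.70/2⌋ = 4; lat ⌊9.19/1⌋ = 9.

QA49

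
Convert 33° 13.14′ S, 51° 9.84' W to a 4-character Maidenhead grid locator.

GF46

Add 180° to longitude and 90° to latitude: 128.84, 56.78.
Field: lon ⌊128.84/20⌋ = 6 → G; lat ⌊56.78/10⌋ = 5 → F.
Square: lon ⌊8.84/2⌋ = 4; lat ⌊6.78/1⌋ = 6.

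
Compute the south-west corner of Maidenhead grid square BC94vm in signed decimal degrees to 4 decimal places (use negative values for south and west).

Field B=1, C=2: +1·20° lon, +2·10° lat → SW at lon -160°, lat -70°.
Square 9, 4: +9·2° lon, +4·1° lat → SW at lon -142°, lat -66°.
Subsquare v=21, m=12: +21·0.0833333° lon, +12·0.0416667° lat → SW at lon -140.25°, lat -65.5°.
latitude -65.5000, longitude -140.2500.

-65.5000, -140.2500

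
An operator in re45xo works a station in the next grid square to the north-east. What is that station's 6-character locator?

Longitude subsquare x = 23; +1 → 24, wraps to 0 = a, carry into square.
Longitude square 4; +1 → 5.
Latitude subsquare o = 14; +1 → 15 = p.

RE55ap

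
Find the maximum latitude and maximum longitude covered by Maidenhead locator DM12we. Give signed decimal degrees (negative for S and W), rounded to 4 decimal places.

Field D=3, M=12: +3·20° lon, +12·10° lat → SW at lon -120°, lat 30°.
Square 1, 2: +1·2° lon, +2·1° lat → SW at lon -118°, lat 32°.
Subsquare w=22, e=4: +22·0.0833333° lon, +4·0.0416667° lat → SW at lon -116.167°, lat 32.1667°.
Cell spans 0.0833333° lon × 0.0416667° lat. NE corner is SW corner plus one full cell.
latitude 32.2083, longitude -116.0833.

32.2083, -116.0833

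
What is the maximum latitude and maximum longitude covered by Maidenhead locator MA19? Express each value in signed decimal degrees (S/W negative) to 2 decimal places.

Field M=12, A=0: +12·20° lon, +0·10° lat → SW at lon 60°, lat -90°.
Square 1, 9: +1·2° lon, +9·1° lat → SW at lon 62°, lat -81°.
Cell spans 2° lon × 1° lat. NE corner is SW corner plus one full cell.
latitude -80.00, longitude 64.00.

-80.00, 64.00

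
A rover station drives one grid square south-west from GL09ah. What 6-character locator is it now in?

Longitude subsquare a = 0; −1 → -1, wraps to 23 = x, carry into square.
Longitude square 0; −1 → -1, wraps to 9, carry into field.
Longitude field G = 6; −1 → 5 = F.
Latitude subsquare h = 7; −1 → 6 = g.

FL99xg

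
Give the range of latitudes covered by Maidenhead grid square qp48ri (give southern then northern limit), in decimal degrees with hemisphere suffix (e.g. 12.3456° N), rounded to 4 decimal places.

68.3333° N, 68.3750° N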